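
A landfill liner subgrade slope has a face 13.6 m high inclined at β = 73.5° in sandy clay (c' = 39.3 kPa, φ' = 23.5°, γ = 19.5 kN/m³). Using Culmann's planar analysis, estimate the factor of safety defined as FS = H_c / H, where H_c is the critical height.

FS = 1.46

H_c = (4c'/γ) · sinβ cosφ' / [1 − cos(β − φ')]
    = (4·39.3/19.5) · sin73.5°·cos23.5° / [1 − cos50.0°]
    = 8.062 · 0.8793 / 0.3572 = 19.84 m
FS = H_c / H = 19.84 / 13.6 = 1.459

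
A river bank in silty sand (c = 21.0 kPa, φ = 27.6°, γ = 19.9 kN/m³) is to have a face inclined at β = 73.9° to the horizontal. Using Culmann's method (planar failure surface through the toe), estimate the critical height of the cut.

H_c = 11.63 m

Culmann's analysis gives the critical failure plane at α_cr = (β + φ)/2 = (73.9 + 27.6)/2 = 50.8°, and the critical height
H_c = (4c/γ) · sinβ cosφ / [1 − cos(β − φ)]
    = (4·21.0/19.9) · sin73.9°·cos27.6° / [1 − cos(46.3°)]
    = 4.221 · 0.9608·0.8862 / [1 − 0.6909]
    = 4.221 · 0.8514 / 0.3091
    = 11.63 m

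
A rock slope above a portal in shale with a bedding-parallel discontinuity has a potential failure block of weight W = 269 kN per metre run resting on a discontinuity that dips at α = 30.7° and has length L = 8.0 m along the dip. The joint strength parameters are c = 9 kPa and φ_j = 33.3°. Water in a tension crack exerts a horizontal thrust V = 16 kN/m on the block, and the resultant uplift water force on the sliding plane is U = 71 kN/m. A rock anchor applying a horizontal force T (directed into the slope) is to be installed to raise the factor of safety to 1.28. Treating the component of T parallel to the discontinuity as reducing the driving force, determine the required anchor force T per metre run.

Resolving forces along and normal to the sliding plane, with the horizontal anchor force T adding T·sinα to the effective normal force and T·cosα acting up the plane against the driving force:
FS = [cL + (W cosα − U − V sinα + T sinα) tanφ_j] / [W sinα + V cosα − T cosα]
Without the anchor: N' = 152.1 kN/m, driving T_d = 151.1 kN/m, resisting R = 9·8.0 + 152.1·tan33.3° = 171.9 kN/m, FS = 1.14.
Setting FS = 1.28 and solving for T:
1.28·(151.1 − T cos30.7°) = 171.9 + T sin30.7°·tan33.3°
T·(sin30.7°·tan33.3° + 1.28·cos30.7°) = 1.28·151.1 − 171.9
T·(0.5105·0.6569 + 1.28·0.8599) = 193.4 − 171.9 = 21.5
T·1.4360 = 21.5
T = 15.0 kN/m

T = 15 kN/m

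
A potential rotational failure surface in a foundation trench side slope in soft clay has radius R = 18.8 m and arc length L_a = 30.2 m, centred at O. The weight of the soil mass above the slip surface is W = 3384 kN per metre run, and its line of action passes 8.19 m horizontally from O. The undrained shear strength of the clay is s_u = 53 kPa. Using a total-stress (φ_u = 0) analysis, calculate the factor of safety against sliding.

Taking moments about the centre O, the resisting moment is provided by the undrained shear strength acting along the arc:
M_R = s_u·L_a·R = 53·30.20·18.8 = 30091.3 kN·m/m
M_D = W·d = 3384·8.19 = 27715.0 kN·m/m
FS = M_R / M_D = 30091.3 / 27715.0 = 1.086

FS = 1.09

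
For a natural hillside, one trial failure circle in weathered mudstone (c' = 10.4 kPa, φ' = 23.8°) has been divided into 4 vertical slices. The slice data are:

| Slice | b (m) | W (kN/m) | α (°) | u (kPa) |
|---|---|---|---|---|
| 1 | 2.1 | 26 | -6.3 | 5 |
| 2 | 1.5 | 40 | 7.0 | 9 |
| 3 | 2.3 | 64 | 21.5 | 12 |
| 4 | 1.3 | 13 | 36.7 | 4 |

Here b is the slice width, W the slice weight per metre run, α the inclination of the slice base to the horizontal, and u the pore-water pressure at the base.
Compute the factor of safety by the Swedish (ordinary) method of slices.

Ordinary method of slices: FS = Σ[c'·Δl_i + (W_i cosα_i − u_i·Δl_i)·tanφ'] / Σ W_i sinα_i, with Δl_i = b_i / cosα_i.
Slice 1: Δl = 2.1/cos(-6.3°) = 2.113 m; N'_1 = 26·cos(-6.3°) − 5·2.113 = 15.3; c'Δl = 21.97; W sinα = -2.9
Slice 2: Δl = 1.5/cos7.0° = 1.511 m; N'_2 = 40·cos7.0° − 9·1.511 = 26.1; c'Δl = 15.72; W sinα = 4.9
Slice 3: Δl = 2.3/cos21.5° = 2.472 m; N'_3 = 64·cos21.5° − 12·2.472 = 29.9; c'Δl = 25.71; W sinα = 23.5
Slice 4: Δl = 1.3/cos36.7° = 1.621 m; N'_4 = 13·cos36.7° − 4·1.621 = 3.9; c'Δl = 16.86; W sinα = 7.8
Σc'Δl = 80.3 kN/m; ΣN' = 75.2 kN/m; ΣW sinα = 33.2 kN/m
Resisting = 80.3 + 75.2·tan23.8° = 80.3 + 33.2 = 113.4 kN/m
FS = 113.4 / 33.2 = 3.412

FS = 3.41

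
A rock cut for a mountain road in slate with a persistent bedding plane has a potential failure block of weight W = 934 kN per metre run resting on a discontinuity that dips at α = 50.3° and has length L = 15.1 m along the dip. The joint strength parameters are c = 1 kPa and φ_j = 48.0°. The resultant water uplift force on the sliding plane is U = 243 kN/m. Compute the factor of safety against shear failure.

Resolving the block weight along and normal to the plane and applying the Mohr–Coulomb strength on the joint:
N' = W cosα − U = 934·cos50.3° − 243 = 353.6 kN/m
Driving force T = W sinα = 934·sin50.3° = 718.6 kN/m
Resisting force R = c·L + N'·tanφ_j = 1·15.1 + 353.6·tan48.0° = 15.1 + 392.7 = 407.8 kN/m
FS = R / T = 407.8 / 718.6 = 0.568

FS = 0.57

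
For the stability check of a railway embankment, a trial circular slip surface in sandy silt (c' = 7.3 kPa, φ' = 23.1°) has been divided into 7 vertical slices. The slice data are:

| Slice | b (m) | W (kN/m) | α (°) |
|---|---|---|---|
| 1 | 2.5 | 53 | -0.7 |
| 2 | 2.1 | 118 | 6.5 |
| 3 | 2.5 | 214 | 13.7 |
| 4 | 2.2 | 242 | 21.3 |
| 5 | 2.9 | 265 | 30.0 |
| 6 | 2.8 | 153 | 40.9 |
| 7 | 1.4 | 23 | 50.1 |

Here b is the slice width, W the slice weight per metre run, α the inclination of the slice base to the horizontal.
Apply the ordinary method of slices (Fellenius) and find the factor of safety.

Ordinary method of slices: FS = Σ[c'·Δl_i + (W_i cosα_i)·tanφ'] / Σ W_i sinα_i, with Δl_i = b_i / cosα_i.
Slice 1: Δl = 2.5/cos(-0.7°) = 2.500 m; N'_1 = 53·cos(-0.7°) = 53.0; c'Δl = 18.25; W sinα = -0.6
Slice 2: Δl = 2.1/cos6.5° = 2.114 m; N'_2 = 118·cos6.5° = 117.2; c'Δl = 15.43; W sinα = 13.4
Slice 3: Δl = 2.5/cos13.7° = 2.573 m; N'_3 = 214·cos13.7° = 207.9; c'Δl = 18.78; W sinα = 50.7
Slice 4: Δl = 2.2/cos21.3° = 2.361 m; N'_4 = 242·cos21.3° = 225.5; c'Δl = 17.24; W sinα = 87.9
Slice 5: Δl = 2.9/cos30.0° = 3.349 m; N'_5 = 265·cos30.0° = 229.5; c'Δl = 24.45; W sinα = 132.5
Slice 6: Δl = 2.8/cos40.9° = 3.704 m; N'_6 = 153·cos40.9° = 115.6; c'Δl = 27.04; W sinα = 100.2
Slice 7: Δl = 1.4/cos50.1° = 2.183 m; N'_7 = 23·cos50.1° = 14.8; c'Δl = 15.93; W sinα = 17.6
Σc'Δl = 137.1 kN/m; ΣN' = 963.5 kN/m; ΣW sinα = 401.6 kN/m
Resisting = 137.1 + 963.5·tan23.1° = 137.1 + 411.0 = 548.1 kN/m
FS = 548.1 / 401.6 = 1.365

FS = 1.36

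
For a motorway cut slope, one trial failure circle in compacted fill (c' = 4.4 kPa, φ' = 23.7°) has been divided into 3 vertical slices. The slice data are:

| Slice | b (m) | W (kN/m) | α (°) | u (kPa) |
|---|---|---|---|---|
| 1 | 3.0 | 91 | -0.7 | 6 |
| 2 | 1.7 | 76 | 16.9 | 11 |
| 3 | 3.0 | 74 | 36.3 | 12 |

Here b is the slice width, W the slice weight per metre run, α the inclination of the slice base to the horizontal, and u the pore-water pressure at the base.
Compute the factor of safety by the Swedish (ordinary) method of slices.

Ordinary method of slices: FS = Σ[c'·Δl_i + (W_i cosα_i − u_i·Δl_i)·tanφ'] / Σ W_i sinα_i, with Δl_i = b_i / cosα_i.
Slice 1: Δl = 3.0/cos(-0.7°) = 3.000 m; N'_1 = 91·cos(-0.7°) − 6·3.000 = 73.0; c'Δl = 13.20; W sinα = -1.1
Slice 2: Δl = 1.7/cos16.9° = 1.777 m; N'_2 = 76·cos16.9° − 11·1.777 = 53.2; c'Δl = 7.82; W sinα = 22.1
Slice 3: Δl = 3.0/cos36.3° = 3.722 m; N'_3 = 74·cos36.3° − 12·3.722 = 15.0; c'Δl = 16.38; W sinα = 43.8
Σc'Δl = 37.4 kN/m; ΣN' = 141.1 kN/m; ΣW sinα = 64.8 kN/m
Resisting = 37.4 + 141.1·tan23.7° = 37.4 + 62.0 = 99.4 kN/m
FS = 99.4 / 64.8 = 1.533

FS = 1.53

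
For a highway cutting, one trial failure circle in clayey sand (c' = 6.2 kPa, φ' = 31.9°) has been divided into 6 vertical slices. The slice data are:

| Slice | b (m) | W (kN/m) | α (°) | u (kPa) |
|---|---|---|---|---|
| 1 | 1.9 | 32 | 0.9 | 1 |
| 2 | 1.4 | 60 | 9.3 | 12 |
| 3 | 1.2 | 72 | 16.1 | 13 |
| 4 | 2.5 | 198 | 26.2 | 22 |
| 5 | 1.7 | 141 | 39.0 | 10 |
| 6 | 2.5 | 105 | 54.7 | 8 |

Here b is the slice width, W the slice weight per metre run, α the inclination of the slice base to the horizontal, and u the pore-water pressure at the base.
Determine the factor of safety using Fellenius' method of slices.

FS = 1.05

Ordinary method of slices: FS = Σ[c'·Δl_i + (W_i cosα_i − u_i·Δl_i)·tanφ'] / Σ W_i sinα_i, with Δl_i = b_i / cosα_i.
Slice 1: Δl = 1.9/cos0.9° = 1.900 m; N'_1 = 32·cos0.9° − 1·1.900 = 30.1; c'Δl = 11.78; W sinα = 0.5
Slice 2: Δl = 1.4/cos9.3° = 1.419 m; N'_2 = 60·cos9.3° − 12·1.419 = 42.2; c'Δl = 8.80; W sinα = 9.7
Slice 3: Δl = 1.2/cos16.1° = 1.249 m; N'_3 = 72·cos16.1° − 13·1.249 = 52.9; c'Δl = 7.74; W sinα = 20.0
Slice 4: Δl = 2.5/cos26.2° = 2.786 m; N'_4 = 198·cos26.2° − 22·2.786 = 116.4; c'Δl = 17.27; W sinα = 87.4
Slice 5: Δl = 1.7/cos39.0° = 2.187 m; N'_5 = 141·cos39.0° − 10·2.187 = 87.7; c'Δl = 13.56; W sinα = 88.7
Slice 6: Δl = 2.5/cos54.7° = 4.326 m; N'_6 = 105·cos54.7° − 8·4.326 = 26.1; c'Δl = 26.82; W sinα = 85.7
Σc'Δl = 86.0 kN/m; ΣN' = 355.3 kN/m; ΣW sinα = 292.0 kN/m
Resisting = 86.0 + 355.3·tan31.9° = 86.0 + 221.2 = 307.2 kN/m
FS = 307.2 / 292.0 = 1.052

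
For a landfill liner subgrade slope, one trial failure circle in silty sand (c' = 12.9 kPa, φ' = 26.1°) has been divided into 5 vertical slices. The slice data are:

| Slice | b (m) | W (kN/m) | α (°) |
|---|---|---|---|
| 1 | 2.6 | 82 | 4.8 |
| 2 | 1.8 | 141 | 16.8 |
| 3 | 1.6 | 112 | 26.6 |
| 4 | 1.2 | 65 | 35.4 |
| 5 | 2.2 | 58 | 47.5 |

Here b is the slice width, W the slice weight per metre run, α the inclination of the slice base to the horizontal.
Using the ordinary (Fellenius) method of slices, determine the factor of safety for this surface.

Ordinary method of slices: FS = Σ[c'·Δl_i + (W_i cosα_i)·tanφ'] / Σ W_i sinα_i, with Δl_i = b_i / cosα_i.
Slice 1: Δl = 2.6/cos4.8° = 2.609 m; N'_1 = 82·cos4.8° = 81.7; c'Δl = 33.66; W sinα = 6.9
Slice 2: Δl = 1.8/cos16.8° = 1.880 m; N'_2 = 141·cos16.8° = 135.0; c'Δl = 24.26; W sinα = 40.8
Slice 3: Δl = 1.6/cos26.6° = 1.789 m; N'_3 = 112·cos26.6° = 100.1; c'Δl = 23.08; W sinα = 50.1
Slice 4: Δl = 1.2/cos35.4° = 1.472 m; N'_4 = 65·cos35.4° = 53.0; c'Δl = 18.99; W sinα = 37.7
Slice 5: Δl = 2.2/cos47.5° = 3.256 m; N'_5 = 58·cos47.5° = 39.2; c'Δl = 42.01; W sinα = 42.8
Σc'Δl = 142.0 kN/m; ΣN' = 409.0 kN/m; ΣW sinα = 178.2 kN/m
Resisting = 142.0 + 409.0·tan26.1° = 142.0 + 200.4 = 342.4 kN/m
FS = 342.4 / 178.2 = 1.921

FS = 1.92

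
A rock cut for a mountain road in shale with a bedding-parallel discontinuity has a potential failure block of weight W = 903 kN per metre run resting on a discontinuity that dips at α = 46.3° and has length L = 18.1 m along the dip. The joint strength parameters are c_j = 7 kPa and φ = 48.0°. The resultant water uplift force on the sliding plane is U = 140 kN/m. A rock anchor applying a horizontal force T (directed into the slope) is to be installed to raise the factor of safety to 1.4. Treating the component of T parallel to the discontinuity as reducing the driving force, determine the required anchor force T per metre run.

T = 141 kN/m

Resolving forces along and normal to the sliding plane, with the horizontal anchor force T adding T·sinα to the effective normal force and T·cosα acting up the plane against the driving force:
FS = [c_jL + (W cosα − U + T sinα) tanφ] / [W sinα − T cosα]
Without the anchor: N' = 483.9 kN/m, driving T_d = 652.8 kN/m, resisting R = 7·18.1 + 483.9·tan48.0° = 664.1 kN/m, FS = 1.02.
Setting FS = 1.4 and solving for T:
1.4·(652.8 − T cos46.3°) = 664.1 + T sin46.3°·tan48.0°
T·(sin46.3°·tan48.0° + 1.4·cos46.3°) = 1.4·652.8 − 664.1
T·(0.7230·1.1106 + 1.4·0.6909) = 914.0 − 664.1 = 249.9
T·1.7702 = 249.9
T = 141.2 kN/m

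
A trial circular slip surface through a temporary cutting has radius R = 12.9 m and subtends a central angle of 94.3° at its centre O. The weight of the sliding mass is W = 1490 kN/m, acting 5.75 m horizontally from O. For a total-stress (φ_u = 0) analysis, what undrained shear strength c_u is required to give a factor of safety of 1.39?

FS = c_u·L_a·R / (W·d), so c_u = FS·W·d / (L_a·R).
Arc length L_a = R·θ = 12.9·(94.3°·π/180) = 12.9·1.6458 = 21.23 m
c_u = 1.39·1490·5.75 / (21.23·12.9) = 11908.8 / 273.89 = 43.48 kPa

c_u = 43.5 kPa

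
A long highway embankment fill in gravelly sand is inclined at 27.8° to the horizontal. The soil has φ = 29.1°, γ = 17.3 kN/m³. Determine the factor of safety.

FS = 1.06

For a dry cohesionless infinite slope the factor of safety is FS = tanφ / tanβ.
FS = tan29.1° / tan27.8° = 0.5566 / 0.5272 = 1.056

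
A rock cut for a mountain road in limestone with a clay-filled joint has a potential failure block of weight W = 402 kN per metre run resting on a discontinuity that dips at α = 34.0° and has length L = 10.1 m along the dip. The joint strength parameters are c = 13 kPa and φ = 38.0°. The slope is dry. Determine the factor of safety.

FS = 1.74

Resolving the block weight along and normal to the plane and applying the Mohr–Coulomb strength on the joint:
N' = W cosα = 402·cos34.0° = 333.3 kN/m
Driving force T = W sinα = 402·sin34.0° = 224.8 kN/m
Resisting force R = c·L + N'·tanφ = 13·10.1 + 333.3·tan38.0° = 131.3 + 260.4 = 391.7 kN/m
FS = R / T = 391.7 / 224.8 = 1.742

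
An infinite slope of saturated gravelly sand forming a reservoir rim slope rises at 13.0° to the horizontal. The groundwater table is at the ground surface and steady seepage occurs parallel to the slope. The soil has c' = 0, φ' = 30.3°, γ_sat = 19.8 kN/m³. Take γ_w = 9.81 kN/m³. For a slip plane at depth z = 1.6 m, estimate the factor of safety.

FS = 1.28

With seepage parallel to the slope and the water table at the surface, the effective normal stress on the slip plane uses the buoyant unit weight γ' = γ_sat − γ_w while the driving shear stress uses γ_sat:
FS = [c' + γ' z cos²β tanφ'] / [γ_sat z sinβ cosβ]
(For c' = 0 this reduces to FS = (γ'/γ_sat)·tanφ'/tanβ.)
γ' = 19.8 − 9.81 = 9.99 kN/m³
Numerator = 0.0 + 9.99·1.6·cos²13.0°·tan30.3° = 0.0 + 9.99·1.6·0.9494·0.5844 = 8.868 kPa
Denominator = 19.8·1.6·sin13.0°·cos13.0° = 19.8·1.6·0.2250·0.9744 = 6.944 kPa
FS = 8.868 / 6.944 = 1.277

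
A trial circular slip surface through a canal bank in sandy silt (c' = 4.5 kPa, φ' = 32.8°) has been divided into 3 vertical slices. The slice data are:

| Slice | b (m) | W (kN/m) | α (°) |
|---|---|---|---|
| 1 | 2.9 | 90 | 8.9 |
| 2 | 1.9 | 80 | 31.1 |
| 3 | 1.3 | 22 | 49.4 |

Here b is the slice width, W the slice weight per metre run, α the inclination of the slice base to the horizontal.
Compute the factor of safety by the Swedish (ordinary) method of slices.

Ordinary method of slices: FS = Σ[c'·Δl_i + (W_i cosα_i)·tanφ'] / Σ W_i sinα_i, with Δl_i = b_i / cosα_i.
Slice 1: Δl = 2.9/cos8.9° = 2.935 m; N'_1 = 90·cos8.9° = 88.9; c'Δl = 13.21; W sinα = 13.9
Slice 2: Δl = 1.9/cos31.1° = 2.219 m; N'_2 = 80·cos31.1° = 68.5; c'Δl = 9.99; W sinα = 41.3
Slice 3: Δl = 1.3/cos49.4° = 1.998 m; N'_3 = 22·cos49.4° = 14.3; c'Δl = 8.99; W sinα = 16.7
Σc'Δl = 32.2 kN/m; ΣN' = 171.7 kN/m; ΣW sinα = 72.0 kN/m
Resisting = 32.2 + 171.7·tan32.8° = 32.2 + 110.7 = 142.9 kN/m
FS = 142.9 / 72.0 = 1.986

FS = 1.99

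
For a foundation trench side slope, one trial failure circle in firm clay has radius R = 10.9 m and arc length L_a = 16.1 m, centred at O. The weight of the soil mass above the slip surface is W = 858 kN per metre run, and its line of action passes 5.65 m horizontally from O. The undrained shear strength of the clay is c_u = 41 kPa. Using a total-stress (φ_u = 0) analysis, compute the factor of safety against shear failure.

FS = 1.48

Taking moments about the centre O, the resisting moment is provided by the undrained shear strength acting along the arc:
M_R = c_u·L_a·R = 41·16.10·10.9 = 7195.1 kN·m/m
M_D = W·d = 858·5.65 = 4847.7 kN·m/m
FS = M_R / M_D = 7195.1 / 4847.7 = 1.484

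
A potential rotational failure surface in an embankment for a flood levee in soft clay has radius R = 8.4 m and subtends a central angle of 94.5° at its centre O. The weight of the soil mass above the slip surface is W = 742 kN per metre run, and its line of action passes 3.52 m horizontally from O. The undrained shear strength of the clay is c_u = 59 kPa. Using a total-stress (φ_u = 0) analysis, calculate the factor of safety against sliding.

FS = 2.63

Taking moments about the centre O, the resisting moment is provided by the undrained shear strength acting along the arc:
Arc length L_a = R·θ = 8.4·(94.5°·π/180) = 8.4·1.6493 = 13.85 m
M_R = c_u·L_a·R = 59·13.85·8.4 = 6866.3 kN·m/m
M_D = W·d = 742·3.52 = 2611.8 kN·m/m
FS = M_R / M_D = 6866.3 / 2611.8 = 2.629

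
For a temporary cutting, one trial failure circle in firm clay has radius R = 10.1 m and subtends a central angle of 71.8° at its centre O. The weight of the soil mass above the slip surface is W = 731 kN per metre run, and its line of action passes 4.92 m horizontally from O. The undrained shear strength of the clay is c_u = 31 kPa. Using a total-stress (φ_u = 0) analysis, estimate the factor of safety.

Taking moments about the centre O, the resisting moment is provided by the undrained shear strength acting along the arc:
Arc length L_a = R·θ = 10.1·(71.8°·π/180) = 10.1·1.2531 = 12.66 m
M_R = c_u·L_a·R = 31·12.66·10.1 = 3962.8 kN·m/m
M_D = W·d = 731·4.92 = 3596.5 kN·m/m
FS = M_R / M_D = 3962.8 / 3596.5 = 1.102

FS = 1.10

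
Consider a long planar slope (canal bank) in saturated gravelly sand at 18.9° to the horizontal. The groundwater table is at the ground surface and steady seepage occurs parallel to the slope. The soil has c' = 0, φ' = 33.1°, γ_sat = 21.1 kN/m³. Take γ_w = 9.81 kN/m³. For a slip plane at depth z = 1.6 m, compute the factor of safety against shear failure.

With seepage parallel to the slope and the water table at the surface, the effective normal stress on the slip plane uses the buoyant unit weight γ' = γ_sat − γ_w while the driving shear stress uses γ_sat:
FS = [c' + γ' z cos²β tanφ'] / [γ_sat z sinβ cosβ]
(For c' = 0 this reduces to FS = (γ'/γ_sat)·tanφ'/tanβ.)
γ' = 21.1 − 9.81 = 11.29 kN/m³
Numerator = 0.0 + 11.29·1.6·cos²18.9°·tan33.1° = 0.0 + 11.29·1.6·0.8951·0.6519 = 10.540 kPa
Denominator = 21.1·1.6·sin18.9°·cos18.9° = 21.1·1.6·0.3239·0.9461 = 10.346 kPa
FS = 10.540 / 10.346 = 1.019

FS = 1.02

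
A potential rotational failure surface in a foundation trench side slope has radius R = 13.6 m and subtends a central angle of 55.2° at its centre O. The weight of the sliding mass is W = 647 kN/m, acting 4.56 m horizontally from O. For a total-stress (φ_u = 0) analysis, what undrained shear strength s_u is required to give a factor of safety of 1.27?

s_u = 21.0 kPa

FS = s_u·L_a·R / (W·d), so s_u = FS·W·d / (L_a·R).
Arc length L_a = R·θ = 13.6·(55.2°·π/180) = 13.6·0.9634 = 13.10 m
s_u = 1.27·647·4.56 / (13.10·13.6) = 3746.9 / 178.19 = 21.03 kPa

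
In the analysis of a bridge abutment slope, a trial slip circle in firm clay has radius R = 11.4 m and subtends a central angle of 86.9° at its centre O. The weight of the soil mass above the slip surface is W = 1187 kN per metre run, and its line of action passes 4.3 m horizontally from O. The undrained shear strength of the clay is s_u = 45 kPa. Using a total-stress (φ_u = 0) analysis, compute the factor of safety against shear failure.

Taking moments about the centre O, the resisting moment is provided by the undrained shear strength acting along the arc:
Arc length L_a = R·θ = 11.4·(86.9°·π/180) = 11.4·1.5167 = 17.29 m
M_R = s_u·L_a·R = 45·17.29·11.4 = 8869.9 kN·m/m
M_D = W·d = 1187·4.3 = 5104.1 kN·m/m
FS = M_R / M_D = 8869.9 / 5104.1 = 1.738

FS = 1.74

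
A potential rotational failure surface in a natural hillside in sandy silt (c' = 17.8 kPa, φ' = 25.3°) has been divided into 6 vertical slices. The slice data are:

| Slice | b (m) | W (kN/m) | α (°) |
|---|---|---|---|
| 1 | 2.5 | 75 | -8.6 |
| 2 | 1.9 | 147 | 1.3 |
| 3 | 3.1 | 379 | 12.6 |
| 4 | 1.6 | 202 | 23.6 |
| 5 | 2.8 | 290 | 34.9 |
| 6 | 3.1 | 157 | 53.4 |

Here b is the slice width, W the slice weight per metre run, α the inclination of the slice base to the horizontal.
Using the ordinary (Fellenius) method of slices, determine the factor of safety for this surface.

FS = 1.88

Ordinary method of slices: FS = Σ[c'·Δl_i + (W_i cosα_i)·tanφ'] / Σ W_i sinα_i, with Δl_i = b_i / cosα_i.
Slice 1: Δl = 2.5/cos(-8.6°) = 2.528 m; N'_1 = 75·cos(-8.6°) = 74.2; c'Δl = 45.01; W sinα = -11.2
Slice 2: Δl = 1.9/cos1.3° = 1.900 m; N'_2 = 147·cos1.3° = 147.0; c'Δl = 33.83; W sinα = 3.3
Slice 3: Δl = 3.1/cos12.6° = 3.177 m; N'_3 = 379·cos12.6° = 369.9; c'Δl = 56.54; W sinα = 82.7
Slice 4: Δl = 1.6/cos23.6° = 1.746 m; N'_4 = 202·cos23.6° = 185.1; c'Δl = 31.08; W sinα = 80.9
Slice 5: Δl = 2.8/cos34.9° = 3.414 m; N'_5 = 290·cos34.9° = 237.8; c'Δl = 60.77; W sinα = 165.9
Slice 6: Δl = 3.1/cos53.4° = 5.199 m; N'_6 = 157·cos53.4° = 93.6; c'Δl = 92.55; W sinα = 126.0
Σc'Δl = 319.8 kN/m; ΣN' = 1107.5 kN/m; ΣW sinα = 447.6 kN/m
Resisting = 319.8 + 1107.5·tan25.3° = 319.8 + 523.5 = 843.3 kN/m
FS = 843.3 / 447.6 = 1.884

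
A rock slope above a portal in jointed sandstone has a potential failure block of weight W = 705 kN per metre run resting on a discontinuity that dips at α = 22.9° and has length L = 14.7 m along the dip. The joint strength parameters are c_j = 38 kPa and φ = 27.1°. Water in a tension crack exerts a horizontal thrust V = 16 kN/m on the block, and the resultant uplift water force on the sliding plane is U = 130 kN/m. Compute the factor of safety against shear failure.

Resolving the block weight along and normal to the plane and applying the Mohr–Coulomb strength on the joint:
N' = W cosα − U − V sinα = 705·cos22.9° − 130 − 16·sin22.9° = 513.2 kN/m
Driving force T = W sinα + V cosα = 705·sin22.9° + 16·cos22.9° = 289.1 kN/m
Resisting force R = c_j·L + N'·tanφ = 38·14.7 + 513.2·tan27.1° = 558.6 + 262.6 = 821.2 kN/m
FS = R / T = 821.2 / 289.1 = 2.841

FS = 2.84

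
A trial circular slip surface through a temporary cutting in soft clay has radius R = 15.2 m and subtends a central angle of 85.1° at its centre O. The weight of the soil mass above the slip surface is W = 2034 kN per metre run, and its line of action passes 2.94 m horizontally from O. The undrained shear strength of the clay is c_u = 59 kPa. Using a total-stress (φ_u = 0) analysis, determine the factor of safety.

Taking moments about the centre O, the resisting moment is provided by the undrained shear strength acting along the arc:
Arc length L_a = R·θ = 15.2·(85.1°·π/180) = 15.2·1.4853 = 22.58 m
M_R = c_u·L_a·R = 59·22.58·15.2 = 20246.3 kN·m/m
M_D = W·d = 2034·2.94 = 5980.0 kN·m/m
FS = M_R / M_D = 20246.3 / 5980.0 = 3.386

FS = 3.39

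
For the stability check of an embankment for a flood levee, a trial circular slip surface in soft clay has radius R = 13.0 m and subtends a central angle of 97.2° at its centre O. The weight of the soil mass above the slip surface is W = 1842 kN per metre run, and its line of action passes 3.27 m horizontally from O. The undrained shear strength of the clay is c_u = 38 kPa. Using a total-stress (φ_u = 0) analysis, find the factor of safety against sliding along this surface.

FS = 1.81

Taking moments about the centre O, the resisting moment is provided by the undrained shear strength acting along the arc:
Arc length L_a = R·θ = 13.0·(97.2°·π/180) = 13.0·1.6965 = 22.05 m
M_R = c_u·L_a·R = 38·22.05·13.0 = 10894.7 kN·m/m
M_D = W·d = 1842·3.27 = 6023.3 kN·m/m
FS = M_R / M_D = 10894.7 / 6023.3 = 1.809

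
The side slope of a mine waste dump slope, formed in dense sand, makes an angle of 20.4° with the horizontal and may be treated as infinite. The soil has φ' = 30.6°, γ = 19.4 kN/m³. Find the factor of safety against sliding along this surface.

FS = 1.59

For a dry cohesionless infinite slope the factor of safety is FS = tanφ' / tanβ.
FS = tan30.6° / tan20.4° = 0.5914 / 0.3719 = 1.590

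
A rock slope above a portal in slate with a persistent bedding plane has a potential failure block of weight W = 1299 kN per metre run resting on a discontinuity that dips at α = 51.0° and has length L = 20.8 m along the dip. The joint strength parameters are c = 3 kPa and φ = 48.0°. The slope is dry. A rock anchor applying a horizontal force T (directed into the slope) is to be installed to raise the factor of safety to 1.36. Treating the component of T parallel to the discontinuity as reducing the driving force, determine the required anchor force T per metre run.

Resolving forces along and normal to the sliding plane, with the horizontal anchor force T adding T·sinα to the effective normal force and T·cosα acting up the plane against the driving force:
FS = [cL + (W cosα + T sinα) tanφ] / [W sinα − T cosα]
Without the anchor: N' = 817.5 kN/m, driving T_d = 1009.5 kN/m, resisting R = 3·20.8 + 817.5·tan48.0° = 970.3 kN/m, FS = 0.96.
Setting FS = 1.36 and solving for T:
1.36·(1009.5 − T cos51.0°) = 970.3 + T sin51.0°·tan48.0°
T·(sin51.0°·tan48.0° + 1.36·cos51.0°) = 1.36·1009.5 − 970.3
T·(0.7771·1.1106 + 1.36·0.6293) = 1372.9 − 970.3 = 402.6
T·1.7190 = 402.6
T = 234.2 kN/m

T = 234 kN/m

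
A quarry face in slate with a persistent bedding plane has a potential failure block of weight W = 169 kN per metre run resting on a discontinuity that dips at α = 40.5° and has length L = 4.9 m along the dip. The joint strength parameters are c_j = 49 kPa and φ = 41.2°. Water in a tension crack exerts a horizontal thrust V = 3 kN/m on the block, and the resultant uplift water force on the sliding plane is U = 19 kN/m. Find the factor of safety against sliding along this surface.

Resolving the block weight along and normal to the plane and applying the Mohr–Coulomb strength on the joint:
N' = W cosα − U − V sinα = 169·cos40.5° − 19 − 3·sin40.5° = 107.6 kN/m
Driving force T = W sinα + V cosα = 169·sin40.5° + 3·cos40.5° = 112.0 kN/m
Resisting force R = c_j·L + N'·tanφ = 49·4.9 + 107.6·tan41.2° = 240.1 + 94.2 = 334.3 kN/m
FS = R / T = 334.3 / 112.0 = 2.983

FS = 2.98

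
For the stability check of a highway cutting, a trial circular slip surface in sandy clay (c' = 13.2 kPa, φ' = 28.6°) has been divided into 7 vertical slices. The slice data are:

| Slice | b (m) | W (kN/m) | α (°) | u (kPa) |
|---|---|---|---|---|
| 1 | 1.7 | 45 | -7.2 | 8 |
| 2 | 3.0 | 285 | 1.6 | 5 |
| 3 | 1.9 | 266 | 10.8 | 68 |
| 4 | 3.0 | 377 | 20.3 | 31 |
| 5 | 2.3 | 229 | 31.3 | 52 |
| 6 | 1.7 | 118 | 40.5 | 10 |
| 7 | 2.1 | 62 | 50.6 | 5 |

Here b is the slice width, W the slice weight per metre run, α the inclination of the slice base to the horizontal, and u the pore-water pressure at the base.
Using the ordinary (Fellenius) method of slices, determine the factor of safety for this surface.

Ordinary method of slices: FS = Σ[c'·Δl_i + (W_i cosα_i − u_i·Δl_i)·tanφ'] / Σ W_i sinα_i, with Δl_i = b_i / cosα_i.
Slice 1: Δl = 1.7/cos(-7.2°) = 1.714 m; N'_1 = 45·cos(-7.2°) − 8·1.714 = 30.9; c'Δl = 22.62; W sinα = -5.6
Slice 2: Δl = 3.0/cos1.6° = 3.001 m; N'_2 = 285·cos1.6° − 5·3.001 = 269.9; c'Δl = 39.62; W sinα = 8.0
Slice 3: Δl = 1.9/cos10.8° = 1.934 m; N'_3 = 266·cos10.8° − 68·1.934 = 129.8; c'Δl = 25.53; W sinα = 49.8
Slice 4: Δl = 3.0/cos20.3° = 3.199 m; N'_4 = 377·cos20.3° − 31·3.199 = 254.4; c'Δl = 42.22; W sinα = 130.8
Slice 5: Δl = 2.3/cos31.3° = 2.692 m; N'_5 = 229·cos31.3° − 52·2.692 = 55.7; c'Δl = 35.53; W sinα = 119.0
Slice 6: Δl = 1.7/cos40.5° = 2.236 m; N'_6 = 118·cos40.5° − 10·2.236 = 67.4; c'Δl = 29.51; W sinα = 76.6
Slice 7: Δl = 2.1/cos50.6° = 3.308 m; N'_7 = 62·cos50.6° − 5·3.308 = 22.8; c'Δl = 43.67; W sinα = 47.9
Σc'Δl = 238.7 kN/m; ΣN' = 830.9 kN/m; ΣW sinα = 426.5 kN/m
Resisting = 238.7 + 830.9·tan28.6° = 238.7 + 453.0 = 691.7 kN/m
FS = 691.7 / 426.5 = 1.622

FS = 1.62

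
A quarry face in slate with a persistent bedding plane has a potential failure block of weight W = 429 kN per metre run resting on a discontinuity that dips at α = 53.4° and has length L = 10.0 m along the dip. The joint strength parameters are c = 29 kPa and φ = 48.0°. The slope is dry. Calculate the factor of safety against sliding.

Resolving the block weight along and normal to the plane and applying the Mohr–Coulomb strength on the joint:
N' = W cosα = 429·cos53.4° = 255.8 kN/m
Driving force T = W sinα = 429·sin53.4° = 344.4 kN/m
Resisting force R = c·L + N'·tanφ = 29·10.0 + 255.8·tan48.0° = 290.0 + 284.1 = 574.1 kN/m
FS = R / T = 574.1 / 344.4 = 1.667

FS = 1.67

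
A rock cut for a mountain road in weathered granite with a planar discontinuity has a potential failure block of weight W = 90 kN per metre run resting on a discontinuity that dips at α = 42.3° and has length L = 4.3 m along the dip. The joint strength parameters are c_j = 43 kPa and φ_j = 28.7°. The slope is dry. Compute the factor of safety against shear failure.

Resolving the block weight along and normal to the plane and applying the Mohr–Coulomb strength on the joint:
N' = W cosα = 90·cos42.3° = 66.6 kN/m
Driving force T = W sinα = 90·sin42.3° = 60.6 kN/m
Resisting force R = c_j·L + N'·tanφ_j = 43·4.3 + 66.6·tan28.7° = 184.9 + 36.4 = 221.3 kN/m
FS = R / T = 221.3 / 60.6 = 3.654

FS = 3.65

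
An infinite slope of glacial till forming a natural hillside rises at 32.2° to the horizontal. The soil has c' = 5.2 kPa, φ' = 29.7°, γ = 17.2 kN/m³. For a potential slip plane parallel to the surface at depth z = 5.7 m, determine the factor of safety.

FS = 1.02

For an infinite slope with a slip plane parallel to the surface (no pore pressure): FS = [c' + γz cos²β tanφ'] / [γz sinβ cosβ].
γz = 17.2·5.7 = 98.04 kN/m²
Numerator = 5.2 + 98.04·cos²32.2°·tan29.7° = 5.2 + 98.04·0.7160·0.5704 = 45.242 kPa
Denominator = 98.04·sin32.2°·cos32.2° = 98.04·0.5329·0.8462 = 44.208 kPa
FS = 45.242 / 44.208 = 1.023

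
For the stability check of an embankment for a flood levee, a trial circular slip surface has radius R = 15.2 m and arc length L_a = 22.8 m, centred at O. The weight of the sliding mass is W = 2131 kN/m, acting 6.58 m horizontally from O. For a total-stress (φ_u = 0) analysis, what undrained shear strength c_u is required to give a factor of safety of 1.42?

FS = c_u·L_a·R / (W·d), so c_u = FS·W·d / (L_a·R).
c_u = 1.42·2131·6.58 / (22.80·15.2) = 19911.2 / 346.56 = 57.45 kPa

c_u = 57.5 kPa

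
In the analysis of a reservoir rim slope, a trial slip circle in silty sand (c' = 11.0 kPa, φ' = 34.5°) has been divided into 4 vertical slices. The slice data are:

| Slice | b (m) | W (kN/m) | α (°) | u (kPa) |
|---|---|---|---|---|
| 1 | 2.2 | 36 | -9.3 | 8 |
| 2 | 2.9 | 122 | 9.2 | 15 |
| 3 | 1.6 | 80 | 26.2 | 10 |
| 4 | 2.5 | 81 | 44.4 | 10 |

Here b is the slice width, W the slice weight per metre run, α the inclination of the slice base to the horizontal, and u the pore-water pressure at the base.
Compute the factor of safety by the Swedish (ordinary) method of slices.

FS = 2.20

Ordinary method of slices: FS = Σ[c'·Δl_i + (W_i cosα_i − u_i·Δl_i)·tanφ'] / Σ W_i sinα_i, with Δl_i = b_i / cosα_i.
Slice 1: Δl = 2.2/cos(-9.3°) = 2.229 m; N'_1 = 36·cos(-9.3°) − 8·2.229 = 17.7; c'Δl = 24.52; W sinα = -5.8
Slice 2: Δl = 2.9/cos9.2° = 2.938 m; N'_2 = 122·cos9.2° − 15·2.938 = 76.4; c'Δl = 32.32; W sinα = 19.5
Slice 3: Δl = 1.6/cos26.2° = 1.783 m; N'_3 = 80·cos26.2° − 10·1.783 = 53.9; c'Δl = 19.62; W sinα = 35.3
Slice 4: Δl = 2.5/cos44.4° = 3.499 m; N'_4 = 81·cos44.4° − 10·3.499 = 22.9; c'Δl = 38.49; W sinα = 56.7
Σc'Δl = 114.9 kN/m; ΣN' = 170.9 kN/m; ΣW sinα = 105.7 kN/m
Resisting = 114.9 + 170.9·tan34.5° = 114.9 + 117.4 = 232.4 kN/m
FS = 232.4 / 105.7 = 2.199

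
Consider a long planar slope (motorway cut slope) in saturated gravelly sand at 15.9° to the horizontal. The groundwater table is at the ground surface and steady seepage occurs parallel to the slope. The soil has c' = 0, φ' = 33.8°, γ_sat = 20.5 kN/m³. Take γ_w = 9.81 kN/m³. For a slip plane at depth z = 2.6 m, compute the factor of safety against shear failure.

With seepage parallel to the slope and the water table at the surface, the effective normal stress on the slip plane uses the buoyant unit weight γ' = γ_sat − γ_w while the driving shear stress uses γ_sat:
FS = [c' + γ' z cos²β tanφ'] / [γ_sat z sinβ cosβ]
(For c' = 0 this reduces to FS = (γ'/γ_sat)·tanφ'/tanβ.)
γ' = 20.5 − 9.81 = 10.69 kN/m³
Numerator = 0.0 + 10.69·2.6·cos²15.9°·tan33.8° = 0.0 + 10.69·2.6·0.9249·0.6694 = 17.210 kPa
Denominator = 20.5·2.6·sin15.9°·cos15.9° = 20.5·2.6·0.2740·0.9617 = 14.043 kPa
FS = 17.210 / 14.043 = 1.225

FS = 1.23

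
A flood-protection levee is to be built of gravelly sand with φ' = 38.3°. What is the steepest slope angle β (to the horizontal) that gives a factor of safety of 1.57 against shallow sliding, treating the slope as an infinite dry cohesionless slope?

For an infinite dry cohesionless slope FS = tanφ'/tanβ, so tanβ = tanφ' / FS.
tanβ = tan38.3° / 1.57 = 0.7898 / 1.57 = 0.5030
β = arctan(0.5030) = 26.70°

β = 26.7°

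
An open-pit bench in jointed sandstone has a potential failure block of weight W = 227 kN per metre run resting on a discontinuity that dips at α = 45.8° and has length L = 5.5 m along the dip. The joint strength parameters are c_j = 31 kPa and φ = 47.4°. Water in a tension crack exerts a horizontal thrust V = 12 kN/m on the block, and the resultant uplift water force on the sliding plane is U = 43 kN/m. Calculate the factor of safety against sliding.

FS = 1.67

Resolving the block weight along and normal to the plane and applying the Mohr–Coulomb strength on the joint:
N' = W cosα − U − V sinα = 227·cos45.8° − 43 − 12·sin45.8° = 106.7 kN/m
Driving force T = W sinα + V cosα = 227·sin45.8° + 12·cos45.8° = 171.1 kN/m
Resisting force R = c_j·L + N'·tanφ = 31·5.5 + 106.7·tan47.4° = 170.5 + 116.0 = 286.5 kN/m
FS = R / T = 286.5 / 171.1 = 1.674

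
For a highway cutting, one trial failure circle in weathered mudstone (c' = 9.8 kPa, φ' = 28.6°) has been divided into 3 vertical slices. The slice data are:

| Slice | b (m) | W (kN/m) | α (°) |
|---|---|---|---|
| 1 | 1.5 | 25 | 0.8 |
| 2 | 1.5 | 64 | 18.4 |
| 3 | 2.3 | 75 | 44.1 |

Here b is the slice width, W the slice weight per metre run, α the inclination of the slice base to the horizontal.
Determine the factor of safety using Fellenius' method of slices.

Ordinary method of slices: FS = Σ[c'·Δl_i + (W_i cosα_i)·tanφ'] / Σ W_i sinα_i, with Δl_i = b_i / cosα_i.
Slice 1: Δl = 1.5/cos0.8° = 1.500 m; N'_1 = 25·cos0.8° = 25.0; c'Δl = 14.70; W sinα = 0.3
Slice 2: Δl = 1.5/cos18.4° = 1.581 m; N'_2 = 64·cos18.4° = 60.7; c'Δl = 15.49; W sinα = 20.2
Slice 3: Δl = 2.3/cos44.1° = 3.203 m; N'_3 = 75·cos44.1° = 53.9; c'Δl = 31.39; W sinα = 52.2
Σc'Δl = 61.6 kN/m; ΣN' = 139.6 kN/m; ΣW sinα = 72.7 kN/m
Resisting = 61.6 + 139.6·tan28.6° = 61.6 + 76.1 = 137.7 kN/m
FS = 137.7 / 72.7 = 1.893

FS = 1.89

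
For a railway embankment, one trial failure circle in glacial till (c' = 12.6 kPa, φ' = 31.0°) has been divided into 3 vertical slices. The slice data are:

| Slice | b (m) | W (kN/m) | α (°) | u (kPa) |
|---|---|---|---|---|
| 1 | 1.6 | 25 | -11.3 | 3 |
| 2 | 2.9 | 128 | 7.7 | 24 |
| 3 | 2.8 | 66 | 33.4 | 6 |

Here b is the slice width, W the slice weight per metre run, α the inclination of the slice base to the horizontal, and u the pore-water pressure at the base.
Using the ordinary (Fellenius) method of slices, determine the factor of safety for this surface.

FS = 3.43

Ordinary method of slices: FS = Σ[c'·Δl_i + (W_i cosα_i − u_i·Δl_i)·tanφ'] / Σ W_i sinα_i, with Δl_i = b_i / cosα_i.
Slice 1: Δl = 1.6/cos(-11.3°) = 1.632 m; N'_1 = 25·cos(-11.3°) − 3·1.632 = 19.6; c'Δl = 20.56; W sinα = -4.9
Slice 2: Δl = 2.9/cos7.7° = 2.926 m; N'_2 = 128·cos7.7° − 24·2.926 = 56.6; c'Δl = 36.87; W sinα = 17.2
Slice 3: Δl = 2.8/cos33.4° = 3.354 m; N'_3 = 66·cos33.4° − 6·3.354 = 35.0; c'Δl = 42.26; W sinα = 36.3
Σc'Δl = 99.7 kN/m; ΣN' = 111.2 kN/m; ΣW sinα = 48.6 kN/m
Resisting = 99.7 + 111.2·tan31.0° = 99.7 + 66.8 = 166.5 kN/m
FS = 166.5 / 48.6 = 3.427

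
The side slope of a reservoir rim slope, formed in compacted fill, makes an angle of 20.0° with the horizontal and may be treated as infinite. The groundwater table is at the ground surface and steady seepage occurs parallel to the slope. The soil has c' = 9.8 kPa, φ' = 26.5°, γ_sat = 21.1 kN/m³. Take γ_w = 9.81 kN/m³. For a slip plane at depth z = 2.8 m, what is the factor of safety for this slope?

FS = 1.25

With seepage parallel to the slope and the water table at the surface, the effective normal stress on the slip plane uses the buoyant unit weight γ' = γ_sat − γ_w while the driving shear stress uses γ_sat:
FS = [c' + γ' z cos²β tanφ'] / [γ_sat z sinβ cosβ]
γ' = 21.1 − 9.81 = 11.29 kN/m³
Numerator = 9.8 + 11.29·2.8·cos²20.0°·tan26.5° = 9.8 + 11.29·2.8·0.8830·0.4986 = 23.717 kPa
Denominator = 21.1·2.8·sin20.0°·cos20.0° = 21.1·2.8·0.3420·0.9397 = 18.988 kPa
FS = 23.717 / 18.988 = 1.249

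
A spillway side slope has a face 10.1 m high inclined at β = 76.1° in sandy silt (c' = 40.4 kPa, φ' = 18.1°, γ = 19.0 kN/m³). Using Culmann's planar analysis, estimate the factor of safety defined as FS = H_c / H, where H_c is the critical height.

H_c = (4c'/γ) · sinβ cosφ' / [1 − cos(β − φ')]
    = (4·40.4/19.0) · sin76.1°·cos18.1° / [1 − cos58.0°]
    = 8.505 · 0.9227 / 0.4701 = 16.69 m
FS = H_c / H = 16.69 / 10.1 = 1.653

FS = 1.65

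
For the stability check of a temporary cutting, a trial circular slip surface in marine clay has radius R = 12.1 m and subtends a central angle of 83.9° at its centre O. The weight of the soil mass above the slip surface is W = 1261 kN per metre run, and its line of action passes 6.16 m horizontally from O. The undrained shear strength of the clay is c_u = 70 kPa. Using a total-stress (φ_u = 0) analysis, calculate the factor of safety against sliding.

Taking moments about the centre O, the resisting moment is provided by the undrained shear strength acting along the arc:
Arc length L_a = R·θ = 12.1·(83.9°·π/180) = 12.1·1.4643 = 17.72 m
M_R = c_u·L_a·R = 70·17.72·12.1 = 15007.5 kN·m/m
M_D = W·d = 1261·6.16 = 7767.8 kN·m/m
FS = M_R / M_D = 15007.5 / 7767.8 = 1.932

FS = 1.93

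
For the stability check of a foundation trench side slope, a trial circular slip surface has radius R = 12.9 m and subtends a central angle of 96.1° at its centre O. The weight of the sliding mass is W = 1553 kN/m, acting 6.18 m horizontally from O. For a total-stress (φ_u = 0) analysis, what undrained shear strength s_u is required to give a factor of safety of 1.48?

FS = s_u·L_a·R / (W·d), so s_u = FS·W·d / (L_a·R).
Arc length L_a = R·θ = 12.9·(96.1°·π/180) = 12.9·1.6773 = 21.64 m
s_u = 1.48·1553·6.18 / (21.64·12.9) = 14204.4 / 279.11 = 50.89 kPa

s_u = 50.9 kPa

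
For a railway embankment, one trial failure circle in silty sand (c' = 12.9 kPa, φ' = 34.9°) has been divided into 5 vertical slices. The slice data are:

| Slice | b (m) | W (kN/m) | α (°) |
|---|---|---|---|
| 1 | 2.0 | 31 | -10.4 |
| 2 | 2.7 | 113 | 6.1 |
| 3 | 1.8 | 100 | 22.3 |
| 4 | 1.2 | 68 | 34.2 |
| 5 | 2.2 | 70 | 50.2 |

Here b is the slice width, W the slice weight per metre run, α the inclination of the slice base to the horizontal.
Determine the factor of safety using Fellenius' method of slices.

Ordinary method of slices: FS = Σ[c'·Δl_i + (W_i cosα_i)·tanφ'] / Σ W_i sinα_i, with Δl_i = b_i / cosα_i.
Slice 1: Δl = 2.0/cos(-10.4°) = 2.033 m; N'_1 = 31·cos(-10.4°) = 30.5; c'Δl = 26.23; W sinα = -5.6
Slice 2: Δl = 2.7/cos6.1° = 2.715 m; N'_2 = 113·cos6.1° = 112.4; c'Δl = 35.03; W sinα = 12.0
Slice 3: Δl = 1.8/cos22.3° = 1.946 m; N'_3 = 100·cos22.3° = 92.5; c'Δl = 25.10; W sinα = 37.9
Slice 4: Δl = 1.2/cos34.2° = 1.451 m; N'_4 = 68·cos34.2° = 56.2; c'Δl = 18.72; W sinα = 38.2
Slice 5: Δl = 2.2/cos50.2° = 3.437 m; N'_5 = 70·cos50.2° = 44.8; c'Δl = 44.34; W sinα = 53.8
Σc'Δl = 149.4 kN/m; ΣN' = 336.4 kN/m; ΣW sinα = 136.4 kN/m
Resisting = 149.4 + 336.4·tan34.9° = 149.4 + 234.7 = 384.1 kN/m
FS = 384.1 / 136.4 = 2.817

FS = 2.82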